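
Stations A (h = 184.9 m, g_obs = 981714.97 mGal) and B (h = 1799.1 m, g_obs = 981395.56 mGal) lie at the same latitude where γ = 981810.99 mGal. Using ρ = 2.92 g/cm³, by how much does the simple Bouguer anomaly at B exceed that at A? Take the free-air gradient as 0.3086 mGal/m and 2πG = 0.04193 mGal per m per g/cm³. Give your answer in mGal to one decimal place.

-18.9

Δg_SB(A) = 981714.97 − 981810.99 + 0.3086×184.9 − 0.04193×2.92×184.9 = -61.60 mGal
Δg_SB(B) = 981395.56 − 981810.99 + 0.3086×1799.1 − 0.04193×2.92×1799.1 = -80.50 mGal
Difference = -80.50 − (-61.60) = -18.90 mGal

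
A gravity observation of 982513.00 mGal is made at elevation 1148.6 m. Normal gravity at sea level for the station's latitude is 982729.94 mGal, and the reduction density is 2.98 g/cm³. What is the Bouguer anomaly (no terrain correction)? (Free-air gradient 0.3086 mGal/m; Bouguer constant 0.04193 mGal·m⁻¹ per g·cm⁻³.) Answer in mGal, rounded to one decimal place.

Free-air correction = 0.3086 × 1148.6 = 354.46 mGal
Free-air anomaly = 982513.00 − 982729.94 + (354.46) = 137.52 mGal
Bouguer slab correction = 0.04193 × 2.98 × 1148.6 = 143.52 mGal
Simple Bouguer anomaly = 137.52 − (143.52) = -6.00 mGal

-6.0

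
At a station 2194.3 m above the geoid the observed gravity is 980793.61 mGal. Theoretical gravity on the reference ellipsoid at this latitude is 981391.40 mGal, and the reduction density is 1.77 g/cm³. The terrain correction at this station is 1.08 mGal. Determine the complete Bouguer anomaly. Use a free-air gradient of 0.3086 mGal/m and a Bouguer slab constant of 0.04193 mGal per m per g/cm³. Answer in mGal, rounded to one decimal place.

Free-air correction = 0.3086 × 2194.3 = 677.16 mGal
Free-air anomaly = 980793.61 − 981391.40 + (677.16) = 79.37 mGal
Bouguer slab correction = 0.04193 × 1.77 × 2194.3 = 162.85 mGal
Simple Bouguer anomaly = 79.37 − (162.85) = -83.48 mGal
Complete Bouguer anomaly = -83.48 + 1.08 = -82.40 mGal

-82.4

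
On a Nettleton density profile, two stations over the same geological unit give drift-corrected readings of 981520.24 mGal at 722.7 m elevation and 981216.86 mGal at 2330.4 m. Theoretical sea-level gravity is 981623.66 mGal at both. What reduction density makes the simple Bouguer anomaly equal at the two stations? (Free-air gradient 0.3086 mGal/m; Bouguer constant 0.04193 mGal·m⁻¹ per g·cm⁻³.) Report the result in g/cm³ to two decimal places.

Δg_obs = 981216.86 − 981520.24 = -303.38 mGal over Δh = 2330.4 − 722.7 = 1607.7 m
Equal Bouguer anomalies ⇒ Δg_obs + (0.3086 − 0.04193ρ)·Δh = 0
0.3086 − 0.04193ρ = −Δg_obs/Δh = 0.18870
ρ = (0.3086 − 0.18870) / 0.04193 = 2.86 g/cm³

2.86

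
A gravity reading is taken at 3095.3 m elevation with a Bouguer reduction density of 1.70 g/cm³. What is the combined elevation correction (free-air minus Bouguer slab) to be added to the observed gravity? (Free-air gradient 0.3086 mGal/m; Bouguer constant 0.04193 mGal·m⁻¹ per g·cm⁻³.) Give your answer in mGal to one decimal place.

Combined gradient = 0.3086 − 0.04193 × 1.70 = 0.2373190 mGal/m
Combined elevation correction = 0.2373190 × 3095.3 = 734.6 mGal

734.6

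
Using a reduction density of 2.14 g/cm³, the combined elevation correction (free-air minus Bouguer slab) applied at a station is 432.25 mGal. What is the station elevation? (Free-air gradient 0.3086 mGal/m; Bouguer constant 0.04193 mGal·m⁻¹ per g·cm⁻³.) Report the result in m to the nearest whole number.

1975

Combined gradient = 0.3086 − 0.04193 × 2.14 = 0.2188698 mGal/m
h = 432.25 / 0.2188698 = 1974.92 m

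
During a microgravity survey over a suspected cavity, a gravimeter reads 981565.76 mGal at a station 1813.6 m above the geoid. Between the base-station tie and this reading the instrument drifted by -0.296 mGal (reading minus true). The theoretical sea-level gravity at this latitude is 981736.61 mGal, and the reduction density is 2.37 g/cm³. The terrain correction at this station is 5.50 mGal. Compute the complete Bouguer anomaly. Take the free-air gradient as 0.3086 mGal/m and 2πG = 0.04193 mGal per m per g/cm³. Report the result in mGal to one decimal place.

Drift-corrected reading = 981565.76 − (-0.296) = 981566.056 mGal
Free-air correction = 0.3086 × 1813.6 = 559.68 mGal
Free-air anomaly = 981566.056 − 981736.61 + (559.68) = 389.126 mGal
Bouguer slab correction = 0.04193 × 2.37 × 1813.6 = 180.22 mGal
Simple Bouguer anomaly = 389.126 − (180.22) = 208.906 mGal
Complete Bouguer anomaly = 208.906 + 5.50 = 214.406 mGal

214.4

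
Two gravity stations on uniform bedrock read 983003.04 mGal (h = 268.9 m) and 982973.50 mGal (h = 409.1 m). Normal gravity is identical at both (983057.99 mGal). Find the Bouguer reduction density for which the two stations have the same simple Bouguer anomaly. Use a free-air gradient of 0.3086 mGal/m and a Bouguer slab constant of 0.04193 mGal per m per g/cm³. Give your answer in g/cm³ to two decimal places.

Δg_obs = 982973.50 − 983003.04 = -29.54 mGal over Δh = 409.1 − 268.9 = 140.2 m
Equal Bouguer anomalies ⇒ Δg_obs + (0.3086 − 0.04193ρ)·Δh = 0
0.3086 − 0.04193ρ = −Δg_obs/Δh = 0.21070
ρ = (0.3086 − 0.21070) / 0.04193 = 2.33 g/cm³

2.33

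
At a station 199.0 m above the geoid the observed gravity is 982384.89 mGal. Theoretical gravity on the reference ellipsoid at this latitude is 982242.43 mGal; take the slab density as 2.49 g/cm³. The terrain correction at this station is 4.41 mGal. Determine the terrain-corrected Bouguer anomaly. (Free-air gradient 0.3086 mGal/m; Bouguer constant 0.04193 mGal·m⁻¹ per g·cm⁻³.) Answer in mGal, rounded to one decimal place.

187.5

Free-air correction = 0.3086 × 199.0 = 61.41 mGal
Free-air anomaly = 982384.89 − 982242.43 + (61.41) = 203.87 mGal
Bouguer slab correction = 0.04193 × 2.49 × 199.0 = 20.78 mGal
Simple Bouguer anomaly = 203.87 − (20.78) = 183.09 mGal
Complete Bouguer anomaly = 183.09 + 4.41 = 187.50 mGal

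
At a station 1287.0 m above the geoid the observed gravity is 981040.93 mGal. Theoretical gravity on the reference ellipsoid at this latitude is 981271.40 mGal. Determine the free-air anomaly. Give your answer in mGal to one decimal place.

Free-air correction = 0.3086 × 1287.0 = 397.17 mGal
Free-air anomaly = 981040.93 − 981271.40 + (397.17) = 166.70 mGal

166.7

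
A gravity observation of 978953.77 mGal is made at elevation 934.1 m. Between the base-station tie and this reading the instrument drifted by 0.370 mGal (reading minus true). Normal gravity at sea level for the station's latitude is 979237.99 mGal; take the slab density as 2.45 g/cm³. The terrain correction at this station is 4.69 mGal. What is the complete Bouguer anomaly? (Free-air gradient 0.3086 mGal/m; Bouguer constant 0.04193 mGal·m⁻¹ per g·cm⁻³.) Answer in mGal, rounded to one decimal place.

-87.6

Drift-corrected reading = 978953.77 − (0.370) = 978953.400 mGal
Free-air correction = 0.3086 × 934.1 = 288.26 mGal
Free-air anomaly = 978953.400 − 979237.99 + (288.26) = 3.670 mGal
Bouguer slab correction = 0.04193 × 2.45 × 934.1 = 95.96 mGal
Simple Bouguer anomaly = 3.670 − (95.96) = -92.290 mGal
Complete Bouguer anomaly = -92.290 + 4.69 = -87.600 mGal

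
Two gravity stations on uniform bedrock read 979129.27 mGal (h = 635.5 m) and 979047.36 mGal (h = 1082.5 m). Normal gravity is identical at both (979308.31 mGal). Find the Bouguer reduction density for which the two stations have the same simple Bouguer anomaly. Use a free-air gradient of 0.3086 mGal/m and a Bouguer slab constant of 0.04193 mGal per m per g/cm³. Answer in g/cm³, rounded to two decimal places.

Δg_obs = 979047.36 − 979129.27 = -81.91 mGal over Δh = 1082.5 − 635.5 = 447.0 m
Equal Bouguer anomalies ⇒ Δg_obs + (0.3086 − 0.04193ρ)·Δh = 0
0.3086 − 0.04193ρ = −Δg_obs/Δh = 0.18324
ρ = (0.3086 − 0.18324) / 0.04193 = 2.99 g/cm³

2.99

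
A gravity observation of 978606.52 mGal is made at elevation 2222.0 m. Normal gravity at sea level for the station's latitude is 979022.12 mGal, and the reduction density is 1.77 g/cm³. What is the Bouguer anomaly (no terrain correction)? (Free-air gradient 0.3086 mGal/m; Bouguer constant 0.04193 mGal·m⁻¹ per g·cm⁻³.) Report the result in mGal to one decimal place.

Free-air correction = 0.3086 × 2222.0 = 685.71 mGal
Free-air anomaly = 978606.52 − 979022.12 + (685.71) = 270.11 mGal
Bouguer slab correction = 0.04193 × 1.77 × 2222.0 = 164.91 mGal
Simple Bouguer anomaly = 270.11 − (164.91) = 105.20 mGal

105.2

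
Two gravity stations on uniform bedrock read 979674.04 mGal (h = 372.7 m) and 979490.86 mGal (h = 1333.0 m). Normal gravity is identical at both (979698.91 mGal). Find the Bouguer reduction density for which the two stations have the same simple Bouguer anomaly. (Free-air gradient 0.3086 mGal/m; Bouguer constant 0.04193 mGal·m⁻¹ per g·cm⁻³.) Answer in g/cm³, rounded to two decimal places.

2.81

Δg_obs = 979490.86 − 979674.04 = -183.18 mGal over Δh = 1333.0 − 372.7 = 960.3 m
Equal Bouguer anomalies ⇒ Δg_obs + (0.3086 − 0.04193ρ)·Δh = 0
0.3086 − 0.04193ρ = −Δg_obs/Δh = 0.19075
ρ = (0.3086 − 0.19075) / 0.04193 = 2.81 g/cm³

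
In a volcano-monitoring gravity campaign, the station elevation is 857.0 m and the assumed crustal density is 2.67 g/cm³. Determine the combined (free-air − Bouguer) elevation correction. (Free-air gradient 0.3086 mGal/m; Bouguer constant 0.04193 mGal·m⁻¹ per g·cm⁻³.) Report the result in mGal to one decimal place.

Combined gradient = 0.3086 − 0.04193 × 2.67 = 0.1966469 mGal/m
Combined elevation correction = 0.1966469 × 857.0 = 168.5 mGal

168.5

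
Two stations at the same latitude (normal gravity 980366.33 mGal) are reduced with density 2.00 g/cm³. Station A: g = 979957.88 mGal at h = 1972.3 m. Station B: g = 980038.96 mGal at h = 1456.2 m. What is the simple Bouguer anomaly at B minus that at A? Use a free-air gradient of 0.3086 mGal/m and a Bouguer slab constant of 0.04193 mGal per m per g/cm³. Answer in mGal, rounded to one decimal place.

Δg_SB(A) = 979957.88 − 980366.33 + 0.3086×1972.3 − 0.04193×2.00×1972.3 = 34.80 mGal
Δg_SB(B) = 980038.96 − 980366.33 + 0.3086×1456.2 − 0.04193×2.00×1456.2 = -0.10 mGal
Difference = -0.10 − (34.80) = -34.90 mGal

-34.9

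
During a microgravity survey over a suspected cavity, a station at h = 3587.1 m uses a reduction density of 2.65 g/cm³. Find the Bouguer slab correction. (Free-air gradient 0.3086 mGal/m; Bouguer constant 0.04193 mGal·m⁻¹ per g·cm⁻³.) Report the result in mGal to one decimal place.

398.6

Bouguer slab correction = 0.04193 × 2.65 × 3587.1 = 398.6 mGal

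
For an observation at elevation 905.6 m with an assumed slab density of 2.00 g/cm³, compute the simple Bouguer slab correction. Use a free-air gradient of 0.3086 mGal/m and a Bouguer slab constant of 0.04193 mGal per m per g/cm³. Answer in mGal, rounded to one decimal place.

Bouguer slab correction = 0.04193 × 2.00 × 905.6 = 75.9 mGal

75.9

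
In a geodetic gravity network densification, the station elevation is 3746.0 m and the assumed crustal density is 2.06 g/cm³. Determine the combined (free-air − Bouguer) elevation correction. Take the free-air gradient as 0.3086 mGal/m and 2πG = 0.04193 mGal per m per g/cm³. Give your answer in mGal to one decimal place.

Combined gradient = 0.3086 − 0.04193 × 2.06 = 0.2222242 mGal/m
Combined elevation correction = 0.2222242 × 3746.0 = 832.5 mGal

832.5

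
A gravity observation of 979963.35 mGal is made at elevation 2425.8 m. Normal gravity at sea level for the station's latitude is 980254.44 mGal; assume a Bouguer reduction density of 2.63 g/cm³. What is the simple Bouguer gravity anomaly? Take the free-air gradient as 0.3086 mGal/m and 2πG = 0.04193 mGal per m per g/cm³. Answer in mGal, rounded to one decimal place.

190.0

Free-air correction = 0.3086 × 2425.8 = 748.60 mGal
Free-air anomaly = 979963.35 − 980254.44 + (748.60) = 457.51 mGal
Bouguer slab correction = 0.04193 × 2.63 × 2425.8 = 267.51 mGal
Simple Bouguer anomaly = 457.51 − (267.51) = 190.00 mGal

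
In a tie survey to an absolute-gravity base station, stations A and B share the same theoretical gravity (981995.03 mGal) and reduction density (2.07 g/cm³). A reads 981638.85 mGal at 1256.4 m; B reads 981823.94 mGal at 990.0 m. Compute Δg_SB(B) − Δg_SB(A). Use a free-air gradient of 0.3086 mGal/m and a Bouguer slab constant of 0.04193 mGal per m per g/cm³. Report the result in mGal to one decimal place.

Δg_SB(A) = 981638.85 − 981995.03 + 0.3086×1256.4 − 0.04193×2.07×1256.4 = -77.50 mGal
Δg_SB(B) = 981823.94 − 981995.03 + 0.3086×990.0 − 0.04193×2.07×990.0 = 48.50 mGal
Difference = 48.50 − (-77.50) = 126.00 mGal

126.0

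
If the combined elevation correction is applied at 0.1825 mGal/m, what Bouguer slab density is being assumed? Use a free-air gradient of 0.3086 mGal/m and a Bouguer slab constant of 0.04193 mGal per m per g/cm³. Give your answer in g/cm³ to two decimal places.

3.01

0.1825 = 0.3086 − 0.04193 × ρ
ρ = (0.3086 − 0.1825) / 0.04193 = 3.01 g/cm³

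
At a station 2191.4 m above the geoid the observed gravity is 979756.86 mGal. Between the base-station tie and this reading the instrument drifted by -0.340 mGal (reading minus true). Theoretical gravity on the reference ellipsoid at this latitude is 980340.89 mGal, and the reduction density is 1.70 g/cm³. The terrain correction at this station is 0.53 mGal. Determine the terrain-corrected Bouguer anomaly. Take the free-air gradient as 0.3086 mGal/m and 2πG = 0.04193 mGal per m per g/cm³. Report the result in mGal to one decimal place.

-63.1

Drift-corrected reading = 979756.86 − (-0.340) = 979757.200 mGal
Free-air correction = 0.3086 × 2191.4 = 676.27 mGal
Free-air anomaly = 979757.200 − 980340.89 + (676.27) = 92.580 mGal
Bouguer slab correction = 0.04193 × 1.70 × 2191.4 = 156.21 mGal
Simple Bouguer anomaly = 92.580 − (156.21) = -63.630 mGal
Complete Bouguer anomaly = -63.630 + 0.53 = -63.100 mGal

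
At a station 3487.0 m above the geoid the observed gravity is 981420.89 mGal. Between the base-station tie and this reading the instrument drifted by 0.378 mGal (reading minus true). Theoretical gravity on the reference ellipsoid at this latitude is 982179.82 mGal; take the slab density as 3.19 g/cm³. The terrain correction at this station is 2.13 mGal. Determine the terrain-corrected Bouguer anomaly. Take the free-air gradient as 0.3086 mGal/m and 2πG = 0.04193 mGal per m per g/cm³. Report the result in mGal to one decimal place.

-147.5

Drift-corrected reading = 981420.89 − (0.378) = 981420.512 mGal
Free-air correction = 0.3086 × 3487.0 = 1076.09 mGal
Free-air anomaly = 981420.512 − 982179.82 + (1076.09) = 316.782 mGal
Bouguer slab correction = 0.04193 × 3.19 × 3487.0 = 466.41 mGal
Simple Bouguer anomaly = 316.782 − (466.41) = -149.628 mGal
Complete Bouguer anomaly = -149.628 + 2.13 = -147.498 mGal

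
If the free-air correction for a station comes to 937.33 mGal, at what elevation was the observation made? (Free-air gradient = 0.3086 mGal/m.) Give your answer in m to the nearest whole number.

3037

h = 937.33 / 0.3086 = 3037.36 m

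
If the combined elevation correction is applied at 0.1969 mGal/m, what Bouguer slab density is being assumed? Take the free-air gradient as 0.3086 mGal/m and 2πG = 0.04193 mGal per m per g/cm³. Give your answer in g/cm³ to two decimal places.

0.1969 = 0.3086 − 0.04193 × ρ
ρ = (0.3086 − 0.1969) / 0.04193 = 2.66 g/cm³

2.66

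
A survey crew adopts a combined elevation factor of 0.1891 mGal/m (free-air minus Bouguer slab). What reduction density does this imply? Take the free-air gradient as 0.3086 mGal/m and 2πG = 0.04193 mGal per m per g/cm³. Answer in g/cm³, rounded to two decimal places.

2.85

0.1891 = 0.3086 − 0.04193 × ρ
ρ = (0.3086 − 0.1891) / 0.04193 = 2.85 g/cm³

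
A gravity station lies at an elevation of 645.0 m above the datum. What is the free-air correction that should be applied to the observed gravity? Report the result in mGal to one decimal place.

Free-air correction = 0.3086 × 645.0 = 199.0 mGal

199.0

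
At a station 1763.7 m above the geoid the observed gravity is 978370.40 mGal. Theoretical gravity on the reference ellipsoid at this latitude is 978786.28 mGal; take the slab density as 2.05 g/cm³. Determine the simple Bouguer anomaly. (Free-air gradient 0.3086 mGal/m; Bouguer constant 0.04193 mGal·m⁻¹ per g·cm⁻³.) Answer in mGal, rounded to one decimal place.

Free-air correction = 0.3086 × 1763.7 = 544.28 mGal
Free-air anomaly = 978370.40 − 978786.28 + (544.28) = 128.40 mGal
Bouguer slab correction = 0.04193 × 2.05 × 1763.7 = 151.60 mGal
Simple Bouguer anomaly = 128.40 − (151.60) = -23.20 mGal

-23.2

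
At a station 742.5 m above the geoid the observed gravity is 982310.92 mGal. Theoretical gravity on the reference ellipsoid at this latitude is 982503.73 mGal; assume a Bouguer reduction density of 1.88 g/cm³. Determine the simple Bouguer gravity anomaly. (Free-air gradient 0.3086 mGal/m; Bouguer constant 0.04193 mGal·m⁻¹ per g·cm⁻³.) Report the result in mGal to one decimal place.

Free-air correction = 0.3086 × 742.5 = 229.14 mGal
Free-air anomaly = 982310.92 − 982503.73 + (229.14) = 36.33 mGal
Bouguer slab correction = 0.04193 × 1.88 × 742.5 = 58.53 mGal
Simple Bouguer anomaly = 36.33 − (58.53) = -22.20 mGal

-22.2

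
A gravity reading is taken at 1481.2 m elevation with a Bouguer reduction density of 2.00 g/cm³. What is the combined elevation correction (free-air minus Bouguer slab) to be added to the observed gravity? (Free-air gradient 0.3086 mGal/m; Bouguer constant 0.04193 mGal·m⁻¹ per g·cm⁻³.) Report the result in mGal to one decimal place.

Combined gradient = 0.3086 − 0.04193 × 2.00 = 0.2247400 mGal/m
Combined elevation correction = 0.2247400 × 1481.2 = 332.9 mGal

332.9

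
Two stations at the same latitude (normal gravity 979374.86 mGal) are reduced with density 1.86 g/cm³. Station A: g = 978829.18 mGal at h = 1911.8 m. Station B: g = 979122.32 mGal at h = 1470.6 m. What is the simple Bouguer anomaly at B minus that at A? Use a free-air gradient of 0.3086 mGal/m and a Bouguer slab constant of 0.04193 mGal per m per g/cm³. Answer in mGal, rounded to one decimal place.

Δg_SB(A) = 978829.18 − 979374.86 + 0.3086×1911.8 − 0.04193×1.86×1911.8 = -104.80 mGal
Δg_SB(B) = 979122.32 − 979374.86 + 0.3086×1470.6 − 0.04193×1.86×1470.6 = 86.60 mGal
Difference = 86.60 − (-104.80) = 191.40 mGal

191.4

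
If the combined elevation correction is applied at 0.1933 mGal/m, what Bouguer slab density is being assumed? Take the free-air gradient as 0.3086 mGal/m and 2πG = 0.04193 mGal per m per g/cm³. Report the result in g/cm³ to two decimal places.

2.75

0.1933 = 0.3086 − 0.04193 × ρ
ρ = (0.3086 − 0.1933) / 0.04193 = 2.75 g/cm³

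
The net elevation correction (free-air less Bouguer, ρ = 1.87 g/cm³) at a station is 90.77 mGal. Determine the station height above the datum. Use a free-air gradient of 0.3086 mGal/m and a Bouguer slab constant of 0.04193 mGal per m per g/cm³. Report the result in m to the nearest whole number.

Combined gradient = 0.3086 − 0.04193 × 1.87 = 0.2301909 mGal/m
h = 90.77 / 0.2301909 = 394.32 m

394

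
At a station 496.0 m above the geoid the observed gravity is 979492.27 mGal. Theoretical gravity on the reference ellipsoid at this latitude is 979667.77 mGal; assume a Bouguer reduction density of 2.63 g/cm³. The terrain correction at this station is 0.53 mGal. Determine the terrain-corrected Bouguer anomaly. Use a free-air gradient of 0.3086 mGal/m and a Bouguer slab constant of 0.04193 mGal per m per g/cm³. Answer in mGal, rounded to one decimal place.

-76.6

Free-air correction = 0.3086 × 496.0 = 153.07 mGal
Free-air anomaly = 979492.27 − 979667.77 + (153.07) = -22.43 mGal
Bouguer slab correction = 0.04193 × 2.63 × 496.0 = 54.70 mGal
Simple Bouguer anomaly = -22.43 − (54.70) = -77.13 mGal
Complete Bouguer anomaly = -77.13 + 0.53 = -76.60 mGal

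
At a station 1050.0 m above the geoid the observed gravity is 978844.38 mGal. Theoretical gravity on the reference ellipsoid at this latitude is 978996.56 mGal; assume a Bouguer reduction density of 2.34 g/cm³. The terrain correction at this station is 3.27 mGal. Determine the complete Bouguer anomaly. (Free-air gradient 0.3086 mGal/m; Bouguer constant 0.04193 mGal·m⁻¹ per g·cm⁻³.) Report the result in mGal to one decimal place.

72.1

Free-air correction = 0.3086 × 1050.0 = 324.03 mGal
Free-air anomaly = 978844.38 − 978996.56 + (324.03) = 171.85 mGal
Bouguer slab correction = 0.04193 × 2.34 × 1050.0 = 103.02 mGal
Simple Bouguer anomaly = 171.85 − (103.02) = 68.83 mGal
Complete Bouguer anomaly = 68.83 + 3.27 = 72.10 mGal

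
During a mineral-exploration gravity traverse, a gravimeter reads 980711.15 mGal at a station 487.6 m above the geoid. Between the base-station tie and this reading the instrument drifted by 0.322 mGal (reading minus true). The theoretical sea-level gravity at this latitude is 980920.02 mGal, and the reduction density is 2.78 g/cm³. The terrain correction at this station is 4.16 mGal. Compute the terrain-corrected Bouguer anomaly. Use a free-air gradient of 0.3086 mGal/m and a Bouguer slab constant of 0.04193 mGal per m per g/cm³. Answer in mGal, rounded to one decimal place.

Drift-corrected reading = 980711.15 − (0.322) = 980710.828 mGal
Free-air correction = 0.3086 × 487.6 = 150.47 mGal
Free-air anomaly = 980710.828 − 980920.02 + (150.47) = -58.722 mGal
Bouguer slab correction = 0.04193 × 2.78 × 487.6 = 56.84 mGal
Simple Bouguer anomaly = -58.722 − (56.84) = -115.562 mGal
Complete Bouguer anomaly = -115.562 + 4.16 = -111.402 mGal

-111.4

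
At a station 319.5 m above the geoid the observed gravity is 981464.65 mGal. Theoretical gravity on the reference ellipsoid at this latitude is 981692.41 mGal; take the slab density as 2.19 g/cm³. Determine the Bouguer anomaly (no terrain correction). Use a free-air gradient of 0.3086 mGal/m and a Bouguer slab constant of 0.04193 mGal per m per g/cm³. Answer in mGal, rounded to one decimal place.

-158.5

Free-air correction = 0.3086 × 319.5 = 98.60 mGal
Free-air anomaly = 981464.65 − 981692.41 + (98.60) = -129.16 mGal
Bouguer slab correction = 0.04193 × 2.19 × 319.5 = 29.34 mGal
Simple Bouguer anomaly = -129.16 − (29.34) = -158.50 mGal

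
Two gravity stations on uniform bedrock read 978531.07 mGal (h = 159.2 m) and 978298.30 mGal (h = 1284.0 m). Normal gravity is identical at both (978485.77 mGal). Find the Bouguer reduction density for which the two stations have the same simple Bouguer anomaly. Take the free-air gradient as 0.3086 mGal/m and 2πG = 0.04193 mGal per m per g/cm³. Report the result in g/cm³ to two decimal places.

2.42

Δg_obs = 978298.30 − 978531.07 = -232.77 mGal over Δh = 1284.0 − 159.2 = 1124.8 m
Equal Bouguer anomalies ⇒ Δg_obs + (0.3086 − 0.04193ρ)·Δh = 0
0.3086 − 0.04193ρ = −Δg_obs/Δh = 0.20694
ρ = (0.3086 − 0.20694) / 0.04193 = 2.42 g/cm³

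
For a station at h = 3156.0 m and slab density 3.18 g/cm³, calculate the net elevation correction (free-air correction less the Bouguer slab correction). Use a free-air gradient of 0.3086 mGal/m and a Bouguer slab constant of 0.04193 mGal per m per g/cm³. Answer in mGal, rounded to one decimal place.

Combined gradient = 0.3086 − 0.04193 × 3.18 = 0.1752626 mGal/m
Combined elevation correction = 0.1752626 × 3156.0 = 553.1 mGal

553.1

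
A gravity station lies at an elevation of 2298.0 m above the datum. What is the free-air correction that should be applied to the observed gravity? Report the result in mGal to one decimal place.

Free-air correction = 0.3086 × 2298.0 = 709.2 mGal

709.2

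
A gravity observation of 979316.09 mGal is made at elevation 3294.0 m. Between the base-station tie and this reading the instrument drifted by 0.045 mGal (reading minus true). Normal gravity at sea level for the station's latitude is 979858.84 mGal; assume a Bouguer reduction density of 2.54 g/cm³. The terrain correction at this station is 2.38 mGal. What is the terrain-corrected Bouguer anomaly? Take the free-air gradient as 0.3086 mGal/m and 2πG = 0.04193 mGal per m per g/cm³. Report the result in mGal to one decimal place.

Drift-corrected reading = 979316.09 − (0.045) = 979316.045 mGal
Free-air correction = 0.3086 × 3294.0 = 1016.53 mGal
Free-air anomaly = 979316.045 − 979858.84 + (1016.53) = 473.735 mGal
Bouguer slab correction = 0.04193 × 2.54 × 3294.0 = 350.82 mGal
Simple Bouguer anomaly = 473.735 − (350.82) = 122.915 mGal
Complete Bouguer anomaly = 122.915 + 2.38 = 125.295 mGal

125.3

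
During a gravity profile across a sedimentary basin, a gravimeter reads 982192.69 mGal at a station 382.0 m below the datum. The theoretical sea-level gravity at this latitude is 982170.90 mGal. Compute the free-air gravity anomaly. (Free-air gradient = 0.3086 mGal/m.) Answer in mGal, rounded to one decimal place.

Free-air correction = 0.3086 × -382.0 = -117.89 mGal
Free-air anomaly = 982192.69 − 982170.90 + (-117.89) = -96.10 mGal

-96.1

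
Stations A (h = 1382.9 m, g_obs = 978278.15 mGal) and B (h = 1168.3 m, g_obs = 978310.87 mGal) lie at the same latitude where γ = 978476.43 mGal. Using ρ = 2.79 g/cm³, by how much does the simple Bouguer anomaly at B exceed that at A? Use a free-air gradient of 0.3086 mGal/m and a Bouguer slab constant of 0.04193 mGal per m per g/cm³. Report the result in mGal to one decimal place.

-8.4

Δg_SB(A) = 978278.15 − 978476.43 + 0.3086×1382.9 − 0.04193×2.79×1382.9 = 66.70 mGal
Δg_SB(B) = 978310.87 − 978476.43 + 0.3086×1168.3 − 0.04193×2.79×1168.3 = 58.30 mGal
Difference = 58.30 − (66.70) = -8.40 mGal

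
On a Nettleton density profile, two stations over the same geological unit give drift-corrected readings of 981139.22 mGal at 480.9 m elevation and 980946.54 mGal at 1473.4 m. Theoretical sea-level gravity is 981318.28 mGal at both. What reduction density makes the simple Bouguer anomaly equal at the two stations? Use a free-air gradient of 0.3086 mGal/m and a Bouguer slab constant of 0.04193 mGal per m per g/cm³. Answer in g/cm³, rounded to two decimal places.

Δg_obs = 980946.54 − 981139.22 = -192.68 mGal over Δh = 1473.4 − 480.9 = 992.5 m
Equal Bouguer anomalies ⇒ Δg_obs + (0.3086 − 0.04193ρ)·Δh = 0
0.3086 − 0.04193ρ = −Δg_obs/Δh = 0.19414
ρ = (0.3086 − 0.19414) / 0.04193 = 2.73 g/cm³

2.73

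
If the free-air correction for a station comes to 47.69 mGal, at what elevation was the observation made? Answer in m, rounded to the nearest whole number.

h = 47.69 / 0.3086 = 154.54 m

155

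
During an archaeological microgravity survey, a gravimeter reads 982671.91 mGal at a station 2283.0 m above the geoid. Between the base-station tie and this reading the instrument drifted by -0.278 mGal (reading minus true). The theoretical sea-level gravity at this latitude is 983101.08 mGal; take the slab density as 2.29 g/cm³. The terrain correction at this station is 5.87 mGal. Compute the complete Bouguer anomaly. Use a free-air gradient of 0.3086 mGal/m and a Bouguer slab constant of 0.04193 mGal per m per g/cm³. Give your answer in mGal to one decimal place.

Drift-corrected reading = 982671.91 − (-0.278) = 982672.188 mGal
Free-air correction = 0.3086 × 2283.0 = 704.53 mGal
Free-air anomaly = 982672.188 − 983101.08 + (704.53) = 275.638 mGal
Bouguer slab correction = 0.04193 × 2.29 × 2283.0 = 219.21 mGal
Simple Bouguer anomaly = 275.638 − (219.21) = 56.428 mGal
Complete Bouguer anomaly = 56.428 + 5.87 = 62.298 mGal

62.3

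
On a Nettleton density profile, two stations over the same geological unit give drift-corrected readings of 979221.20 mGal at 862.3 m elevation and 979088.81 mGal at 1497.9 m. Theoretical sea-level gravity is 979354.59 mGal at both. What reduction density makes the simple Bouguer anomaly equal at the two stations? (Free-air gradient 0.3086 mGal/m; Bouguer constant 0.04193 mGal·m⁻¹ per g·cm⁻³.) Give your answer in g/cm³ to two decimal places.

2.39

Δg_obs = 979088.81 − 979221.20 = -132.39 mGal over Δh = 1497.9 − 862.3 = 635.6 m
Equal Bouguer anomalies ⇒ Δg_obs + (0.3086 − 0.04193ρ)·Δh = 0
0.3086 − 0.04193ρ = −Δg_obs/Δh = 0.20829
ρ = (0.3086 − 0.20829) / 0.04193 = 2.39 g/cm³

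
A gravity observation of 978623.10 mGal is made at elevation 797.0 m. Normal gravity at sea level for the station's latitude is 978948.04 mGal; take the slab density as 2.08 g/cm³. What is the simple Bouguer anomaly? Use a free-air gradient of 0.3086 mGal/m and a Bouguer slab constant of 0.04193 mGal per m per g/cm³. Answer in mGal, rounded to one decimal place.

Free-air correction = 0.3086 × 797.0 = 245.95 mGal
Free-air anomaly = 978623.10 − 978948.04 + (245.95) = -78.99 mGal
Bouguer slab correction = 0.04193 × 2.08 × 797.0 = 69.51 mGal
Simple Bouguer anomaly = -78.99 − (69.51) = -148.50 mGal

-148.5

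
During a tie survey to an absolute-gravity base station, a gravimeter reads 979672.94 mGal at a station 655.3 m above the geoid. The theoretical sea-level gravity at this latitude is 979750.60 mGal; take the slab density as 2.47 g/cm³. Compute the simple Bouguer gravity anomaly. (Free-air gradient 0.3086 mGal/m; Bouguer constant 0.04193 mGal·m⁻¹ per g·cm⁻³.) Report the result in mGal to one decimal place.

Free-air correction = 0.3086 × 655.3 = 202.23 mGal
Free-air anomaly = 979672.94 − 979750.60 + (202.23) = 124.57 mGal
Bouguer slab correction = 0.04193 × 2.47 × 655.3 = 67.87 mGal
Simple Bouguer anomaly = 124.57 − (67.87) = 56.70 mGal

56.7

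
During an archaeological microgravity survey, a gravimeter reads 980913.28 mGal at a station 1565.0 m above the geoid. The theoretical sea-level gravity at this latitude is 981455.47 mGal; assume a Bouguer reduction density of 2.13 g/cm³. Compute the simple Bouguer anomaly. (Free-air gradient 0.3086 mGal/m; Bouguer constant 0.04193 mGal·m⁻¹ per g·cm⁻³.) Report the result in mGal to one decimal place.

Free-air correction = 0.3086 × 1565.0 = 482.96 mGal
Free-air anomaly = 980913.28 − 981455.47 + (482.96) = -59.23 mGal
Bouguer slab correction = 0.04193 × 2.13 × 1565.0 = 139.77 mGal
Simple Bouguer anomaly = -59.23 − (139.77) = -199.00 mGal

-199.0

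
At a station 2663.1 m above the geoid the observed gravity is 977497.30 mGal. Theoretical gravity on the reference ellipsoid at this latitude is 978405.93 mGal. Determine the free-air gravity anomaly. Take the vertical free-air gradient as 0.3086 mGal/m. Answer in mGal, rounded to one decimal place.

Free-air correction = 0.3086 × 2663.1 = 821.83 mGal
Free-air anomaly = 977497.30 − 978405.93 + (821.83) = -86.80 mGal

-86.8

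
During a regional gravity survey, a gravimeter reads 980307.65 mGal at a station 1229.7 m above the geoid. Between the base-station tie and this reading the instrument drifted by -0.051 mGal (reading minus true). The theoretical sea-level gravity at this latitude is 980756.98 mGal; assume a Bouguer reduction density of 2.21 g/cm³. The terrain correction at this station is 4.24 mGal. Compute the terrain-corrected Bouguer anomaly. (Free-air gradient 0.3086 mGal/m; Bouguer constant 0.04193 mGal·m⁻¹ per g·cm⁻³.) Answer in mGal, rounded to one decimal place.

Drift-corrected reading = 980307.65 − (-0.051) = 980307.701 mGal
Free-air correction = 0.3086 × 1229.7 = 379.49 mGal
Free-air anomaly = 980307.701 − 980756.98 + (379.49) = -69.789 mGal
Bouguer slab correction = 0.04193 × 2.21 × 1229.7 = 113.95 mGal
Simple Bouguer anomaly = -69.789 − (113.95) = -183.739 mGal
Complete Bouguer anomaly = -183.739 + 4.24 = -179.499 mGal

-179.5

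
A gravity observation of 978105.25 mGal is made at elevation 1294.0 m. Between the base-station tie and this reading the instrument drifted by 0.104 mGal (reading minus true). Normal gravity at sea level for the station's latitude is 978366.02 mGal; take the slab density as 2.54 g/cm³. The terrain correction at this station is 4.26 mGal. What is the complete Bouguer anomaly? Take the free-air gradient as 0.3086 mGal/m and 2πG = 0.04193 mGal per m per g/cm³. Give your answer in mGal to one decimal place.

Drift-corrected reading = 978105.25 − (0.104) = 978105.146 mGal
Free-air correction = 0.3086 × 1294.0 = 399.33 mGal
Free-air anomaly = 978105.146 − 978366.02 + (399.33) = 138.456 mGal
Bouguer slab correction = 0.04193 × 2.54 × 1294.0 = 137.81 mGal
Simple Bouguer anomaly = 138.456 − (137.81) = 0.646 mGal
Complete Bouguer anomaly = 0.646 + 4.26 = 4.906 mGal

4.9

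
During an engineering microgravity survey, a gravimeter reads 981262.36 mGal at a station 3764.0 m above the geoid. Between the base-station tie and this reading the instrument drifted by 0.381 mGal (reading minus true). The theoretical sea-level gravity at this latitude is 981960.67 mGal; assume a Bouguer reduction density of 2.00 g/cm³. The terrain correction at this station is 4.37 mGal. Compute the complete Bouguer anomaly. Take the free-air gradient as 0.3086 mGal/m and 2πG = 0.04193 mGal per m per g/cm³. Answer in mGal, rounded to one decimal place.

151.6

Drift-corrected reading = 981262.36 − (0.381) = 981261.979 mGal
Free-air correction = 0.3086 × 3764.0 = 1161.57 mGal
Free-air anomaly = 981261.979 − 981960.67 + (1161.57) = 462.879 mGal
Bouguer slab correction = 0.04193 × 2.00 × 3764.0 = 315.65 mGal
Simple Bouguer anomaly = 462.879 − (315.65) = 147.229 mGal
Complete Bouguer anomaly = 147.229 + 4.37 = 151.599 mGal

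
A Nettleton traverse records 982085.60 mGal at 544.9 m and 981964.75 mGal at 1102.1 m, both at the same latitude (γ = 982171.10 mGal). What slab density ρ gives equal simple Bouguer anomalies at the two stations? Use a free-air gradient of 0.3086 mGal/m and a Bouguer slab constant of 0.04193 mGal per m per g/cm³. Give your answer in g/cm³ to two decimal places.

2.19

Δg_obs = 981964.75 − 982085.60 = -120.85 mGal over Δh = 1102.1 − 544.9 = 557.2 m
Equal Bouguer anomalies ⇒ Δg_obs + (0.3086 − 0.04193ρ)·Δh = 0
0.3086 − 0.04193ρ = −Δg_obs/Δh = 0.21689
ρ = (0.3086 − 0.21689) / 0.04193 = 2.19 g/cm³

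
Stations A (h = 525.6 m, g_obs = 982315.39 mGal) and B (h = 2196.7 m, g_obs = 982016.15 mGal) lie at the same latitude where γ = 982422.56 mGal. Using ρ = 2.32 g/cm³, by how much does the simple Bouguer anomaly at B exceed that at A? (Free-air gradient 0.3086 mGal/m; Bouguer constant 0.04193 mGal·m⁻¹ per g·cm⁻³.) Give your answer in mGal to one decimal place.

53.9

Δg_SB(A) = 982315.39 − 982422.56 + 0.3086×525.6 − 0.04193×2.32×525.6 = 3.90 mGal
Δg_SB(B) = 982016.15 − 982422.56 + 0.3086×2196.7 − 0.04193×2.32×2196.7 = 57.80 mGal
Difference = 57.80 − (3.90) = 53.90 mGal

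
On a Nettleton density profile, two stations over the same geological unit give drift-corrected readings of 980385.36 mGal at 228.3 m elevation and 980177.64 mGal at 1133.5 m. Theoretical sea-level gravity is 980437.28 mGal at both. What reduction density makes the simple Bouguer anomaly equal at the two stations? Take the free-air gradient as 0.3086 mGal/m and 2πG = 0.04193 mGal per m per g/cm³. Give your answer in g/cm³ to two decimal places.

Δg_obs = 980177.64 − 980385.36 = -207.72 mGal over Δh = 1133.5 − 228.3 = 905.2 m
Equal Bouguer anomalies ⇒ Δg_obs + (0.3086 − 0.04193ρ)·Δh = 0
0.3086 − 0.04193ρ = −Δg_obs/Δh = 0.22947
ρ = (0.3086 − 0.22947) / 0.04193 = 1.89 g/cm³

1.89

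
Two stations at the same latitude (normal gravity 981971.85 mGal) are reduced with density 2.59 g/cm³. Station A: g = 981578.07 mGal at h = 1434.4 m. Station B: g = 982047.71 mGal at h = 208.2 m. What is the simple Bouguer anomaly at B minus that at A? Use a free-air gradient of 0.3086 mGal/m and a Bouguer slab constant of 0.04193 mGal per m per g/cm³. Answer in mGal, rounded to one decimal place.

Δg_SB(A) = 981578.07 − 981971.85 + 0.3086×1434.4 − 0.04193×2.59×1434.4 = -106.90 mGal
Δg_SB(B) = 982047.71 − 981971.85 + 0.3086×208.2 − 0.04193×2.59×208.2 = 117.50 mGal
Difference = 117.50 − (-106.90) = 224.40 mGal

224.4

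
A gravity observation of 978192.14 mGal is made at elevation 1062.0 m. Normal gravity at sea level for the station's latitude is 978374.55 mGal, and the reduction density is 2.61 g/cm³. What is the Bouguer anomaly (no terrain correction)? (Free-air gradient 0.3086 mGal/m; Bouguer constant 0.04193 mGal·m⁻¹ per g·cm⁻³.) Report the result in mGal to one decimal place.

Free-air correction = 0.3086 × 1062.0 = 327.73 mGal
Free-air anomaly = 978192.14 − 978374.55 + (327.73) = 145.32 mGal
Bouguer slab correction = 0.04193 × 2.61 × 1062.0 = 116.22 mGal
Simple Bouguer anomaly = 145.32 − (116.22) = 29.10 mGal

29.1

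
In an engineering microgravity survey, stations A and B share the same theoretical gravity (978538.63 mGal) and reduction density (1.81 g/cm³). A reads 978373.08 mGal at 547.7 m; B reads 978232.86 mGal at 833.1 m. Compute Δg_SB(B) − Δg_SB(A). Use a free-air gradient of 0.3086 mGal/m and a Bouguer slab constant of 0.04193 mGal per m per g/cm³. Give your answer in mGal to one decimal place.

-73.8

Δg_SB(A) = 978373.08 − 978538.63 + 0.3086×547.7 − 0.04193×1.81×547.7 = -38.10 mGal
Δg_SB(B) = 978232.86 − 978538.63 + 0.3086×833.1 − 0.04193×1.81×833.1 = -111.90 mGal
Difference = -111.90 − (-38.10) = -73.80 mGal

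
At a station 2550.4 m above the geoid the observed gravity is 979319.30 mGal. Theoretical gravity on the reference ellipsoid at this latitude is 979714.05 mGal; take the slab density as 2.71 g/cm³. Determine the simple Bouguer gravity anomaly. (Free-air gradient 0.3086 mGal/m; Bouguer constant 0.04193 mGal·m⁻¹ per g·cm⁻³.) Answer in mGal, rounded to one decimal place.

Free-air correction = 0.3086 × 2550.4 = 787.05 mGal
Free-air anomaly = 979319.30 − 979714.05 + (787.05) = 392.30 mGal
Bouguer slab correction = 0.04193 × 2.71 × 2550.4 = 289.80 mGal
Simple Bouguer anomaly = 392.30 − (289.80) = 102.50 mGal

102.5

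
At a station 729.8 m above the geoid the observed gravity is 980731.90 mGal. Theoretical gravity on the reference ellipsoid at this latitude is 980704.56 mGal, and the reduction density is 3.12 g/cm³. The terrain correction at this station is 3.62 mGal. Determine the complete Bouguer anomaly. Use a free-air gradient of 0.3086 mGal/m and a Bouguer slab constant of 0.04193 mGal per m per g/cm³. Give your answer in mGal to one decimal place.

Free-air correction = 0.3086 × 729.8 = 225.22 mGal
Free-air anomaly = 980731.90 − 980704.56 + (225.22) = 252.56 mGal
Bouguer slab correction = 0.04193 × 3.12 × 729.8 = 95.47 mGal
Simple Bouguer anomaly = 252.56 − (95.47) = 157.09 mGal
Complete Bouguer anomaly = 157.09 + 3.62 = 160.71 mGal

160.7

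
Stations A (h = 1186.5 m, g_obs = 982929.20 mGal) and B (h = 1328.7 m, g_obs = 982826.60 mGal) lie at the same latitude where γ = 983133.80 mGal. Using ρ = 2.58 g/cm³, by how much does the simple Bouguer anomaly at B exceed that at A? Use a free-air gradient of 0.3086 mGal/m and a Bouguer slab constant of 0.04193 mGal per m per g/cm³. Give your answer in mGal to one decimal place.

Δg_SB(A) = 982929.20 − 983133.80 + 0.3086×1186.5 − 0.04193×2.58×1186.5 = 33.20 mGal
Δg_SB(B) = 982826.60 − 983133.80 + 0.3086×1328.7 − 0.04193×2.58×1328.7 = -40.90 mGal
Difference = -40.90 − (33.20) = -74.10 mGal

-74.1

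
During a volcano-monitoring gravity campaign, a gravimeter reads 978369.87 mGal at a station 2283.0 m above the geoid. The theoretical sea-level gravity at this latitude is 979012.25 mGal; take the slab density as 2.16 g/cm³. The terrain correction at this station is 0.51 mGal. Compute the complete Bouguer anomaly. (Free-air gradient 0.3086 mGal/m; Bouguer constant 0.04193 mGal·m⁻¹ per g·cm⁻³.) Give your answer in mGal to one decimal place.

Free-air correction = 0.3086 × 2283.0 = 704.53 mGal
Free-air anomaly = 978369.87 − 979012.25 + (704.53) = 62.15 mGal
Bouguer slab correction = 0.04193 × 2.16 × 2283.0 = 206.77 mGal
Simple Bouguer anomaly = 62.15 − (206.77) = -144.62 mGal
Complete Bouguer anomaly = -144.62 + 0.51 = -144.11 mGal

-144.1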